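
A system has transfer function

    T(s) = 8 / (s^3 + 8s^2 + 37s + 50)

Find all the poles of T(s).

The poles are the roots of the denominator s^3 + 8s^2 + 37s + 50 = 0.
Trying s = -2: the polynomial evaluates to 0, so (s + 2) is a factor.
Dividing out leaves s^2 + 6s + 25 = 0.
The quadratic formula then gives s = -3 ± 4j.

s = -2, -3 ± 4j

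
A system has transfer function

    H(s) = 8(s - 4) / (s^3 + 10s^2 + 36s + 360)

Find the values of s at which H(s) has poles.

The poles are the roots of the denominator s^3 + 10s^2 + 36s + 360 = 0.
Trying s = -10: the polynomial evaluates to 0, so (s + 10) is a factor.
Dividing out leaves s^2 + 36 = 0.
The quadratic formula then gives s = 0 ± 6j.

s = ±6j, -10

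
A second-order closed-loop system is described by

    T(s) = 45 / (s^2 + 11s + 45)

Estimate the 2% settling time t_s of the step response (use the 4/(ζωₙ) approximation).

Comparing s^2 + 11s + 45 to s^2 + 2ζωₙs + ωₙ²: ωₙ = √45 ≈ 6.708 rad/s and ζ = 11/(2·√45) ≈ 0.8199.
ζωₙ = 11/2 = 5.5, so t_s ≈ 4/(ζωₙ) = 4/5.5 ≈ 0.7273 s.

t_s ≈ 0.7273 s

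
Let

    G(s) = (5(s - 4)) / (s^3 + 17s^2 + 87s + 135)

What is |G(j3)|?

Substitute s = j3: numerator = -20 + j15, denominator = -18 + j234.
|G(j3)| = |-20 + j15| / |-18 + j234| = 25 / 234.69 ≈ 0.1065.

|G(j3)| ≈ 0.1065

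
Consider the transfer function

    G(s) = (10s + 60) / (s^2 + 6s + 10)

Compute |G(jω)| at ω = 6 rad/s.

|G(j6)| ≈ 1.911

Substitute s = j6: numerator = 60 + j60, denominator = -26 + j36.
|G(j6)| = |60 + j60| / |-26 + j36| = 84.853 / 44.407 ≈ 1.911.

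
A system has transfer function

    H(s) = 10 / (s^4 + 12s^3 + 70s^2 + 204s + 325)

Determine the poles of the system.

s = -2 + 3j, -2 - 3j, -4 + 3j, -4 - 3j

The poles are the roots of the denominator s^4 + 12s^3 + 70s^2 + 204s + 325 = 0.
No real roots exist; factor into two real quadratics: (s^2 + 4s + 13)(s^2 + 8s + 25) = 0.
Each quadratic gives a conjugate pair via the quadratic formula.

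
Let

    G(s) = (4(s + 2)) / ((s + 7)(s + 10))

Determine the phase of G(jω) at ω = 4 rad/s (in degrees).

∠G(j4) ≈ 11.89°

At s = j4: numerator = 8 + j16, denominator = 54 + j68.
∠G = ∠num − ∠den = 63.435° − (51.546°) = 11.89°.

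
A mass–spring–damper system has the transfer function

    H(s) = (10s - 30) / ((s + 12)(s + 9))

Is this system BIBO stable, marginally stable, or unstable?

stable

The poles can be read from the denominator factors: s = -12, -9.
Since all poles lie strictly in the left half-plane, the system is stable.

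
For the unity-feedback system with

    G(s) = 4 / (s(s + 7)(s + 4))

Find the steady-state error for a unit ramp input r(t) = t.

G(s) has one pole at the origin.
This is a Type 1 system. Kv = lim_{s→0} s·G(s) = 4/28 = 1/7.
e_ss = 1/Kv = 1/(1/7) = 7.

e_ss = 7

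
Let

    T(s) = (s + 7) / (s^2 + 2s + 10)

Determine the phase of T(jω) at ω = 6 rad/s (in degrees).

∠T(j6) ≈ -114.6°

At s = j6: numerator = 7 + j6, denominator = -26 + j12.
∠T = ∠num − ∠den = 40.601° − (155.22°) = -114.6°.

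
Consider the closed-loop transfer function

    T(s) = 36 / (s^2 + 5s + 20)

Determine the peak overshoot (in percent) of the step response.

Comparing s^2 + 5s + 20 to s^2 + 2ζωₙs + ωₙ²: ωₙ = √20 ≈ 4.472 rad/s and ζ = 5/(2·√20) ≈ 0.5590.
%OS = 100·exp(−πζ/√(1−ζ²)) = 100·exp(−π·0.5590/√(1−0.5590²)) ≈ 12.0%.

%OS ≈ 12.0%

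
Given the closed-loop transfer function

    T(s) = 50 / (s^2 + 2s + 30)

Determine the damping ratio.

ζ ≈ 0.1826

Compare the denominator to the standard form s^2 + 2ζωₙs + ωₙ².
ωₙ² = 30, so ωₙ = √30 ≈ 5.477 rad/s.
2ζωₙ = 2, so ζ = 2/(2·√30) ≈ 0.1826.
With ζ = 0.1826 the response is underdamped.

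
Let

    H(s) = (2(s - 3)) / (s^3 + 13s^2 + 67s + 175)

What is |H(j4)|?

Substitute s = j4: numerator = -6 + j8, denominator = -33 + j204.
|H(j4)| = |-6 + j8| / |-33 + j204| = 10 / 206.65 ≈ 0.04839.

|H(j4)| ≈ 0.04839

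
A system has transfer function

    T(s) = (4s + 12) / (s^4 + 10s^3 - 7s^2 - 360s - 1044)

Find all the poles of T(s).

The poles are the roots of the denominator s^4 + 10s^3 - 7s^2 - 360s - 1044 = 0.
Trying s = -6: the polynomial evaluates to 0, so (s + 6) is a factor.
Dividing out leaves s^3 + 4s^2 - 31s - 174 = 0.
This factors further as (s^2 + 10s + 29)(s - 6) = 0.

s = -6, -5 + 2j, -5 - 2j, 6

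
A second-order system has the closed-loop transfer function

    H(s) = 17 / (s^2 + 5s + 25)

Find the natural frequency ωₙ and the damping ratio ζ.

Compare the denominator to the standard form s^2 + 2ζωₙs + ωₙ².
ωₙ² = 25, so ωₙ = 5 rad/s.
2ζωₙ = 5, so ζ = 5/(2·5) = 0.5.

ωₙ = 5 rad/s, ζ = 0.5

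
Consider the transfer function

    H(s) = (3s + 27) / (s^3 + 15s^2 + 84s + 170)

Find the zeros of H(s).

s = -9

Set the numerator to zero: 3s + 27 = 0, i.e. 3·(s + 9) = 0.
So s = -9.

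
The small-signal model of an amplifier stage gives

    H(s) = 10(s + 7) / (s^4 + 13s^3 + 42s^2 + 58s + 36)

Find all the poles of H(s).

The poles are the roots of the denominator s^4 + 13s^3 + 42s^2 + 58s + 36 = 0.
Trying s = -9: the polynomial evaluates to 0, so (s + 9) is a factor.
Dividing out leaves s^3 + 4s^2 + 6s + 4 = 0.
This factors further as (s^2 + 2s + 2)(s + 2) = 0.

s = -9, -1 + j, -1 - j, -2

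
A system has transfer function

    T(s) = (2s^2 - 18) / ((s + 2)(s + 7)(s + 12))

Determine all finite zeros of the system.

Set the numerator to zero: 2s^2 - 18 = 0, i.e. 2·(s^2 - 9) = 0.
Factoring: (s + 3)(s - 3) = 0.

s = -3, 3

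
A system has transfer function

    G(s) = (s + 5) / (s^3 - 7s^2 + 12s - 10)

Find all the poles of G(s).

The poles are the roots of the denominator s^3 - 7s^2 + 12s - 10 = 0.
Trying s = 5: the polynomial evaluates to 0, so (s - 5) is a factor.
Dividing out leaves s^2 - 2s + 2 = 0.
The quadratic formula then gives s = 1 ± 1j.

s = 1 ± j, 5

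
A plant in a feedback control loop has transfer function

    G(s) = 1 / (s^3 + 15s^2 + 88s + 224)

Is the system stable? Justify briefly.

The denominator s^3 + 15s^2 + 88s + 224 factors as (s^2 + 8s + 32)(s + 7), giving poles at s = -4 + 4j, -4 - 4j, -7.
Since all poles lie strictly in the left half-plane, the system is stable.

stable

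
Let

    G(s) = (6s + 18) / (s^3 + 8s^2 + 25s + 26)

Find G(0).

G(0) = 9/13 ≈ 0.6923

Set s = 0: G(0) = (18) / (26) = 9/13.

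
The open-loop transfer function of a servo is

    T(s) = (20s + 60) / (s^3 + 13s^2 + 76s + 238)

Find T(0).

T(0) = 30/119 ≈ 0.2521

Set s = 0: T(0) = (60) / (238) = 30/119.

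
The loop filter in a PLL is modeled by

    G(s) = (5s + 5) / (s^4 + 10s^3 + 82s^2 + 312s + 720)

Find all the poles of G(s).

s = -3 + 3j, -3 - 3j, -2 + 6j, -2 - 6j

The poles are the roots of the denominator s^4 + 10s^3 + 82s^2 + 312s + 720 = 0.
No real roots exist; factor into two real quadratics: (s^2 + 6s + 18)(s^2 + 4s + 40) = 0.
Each quadratic gives a conjugate pair via the quadratic formula.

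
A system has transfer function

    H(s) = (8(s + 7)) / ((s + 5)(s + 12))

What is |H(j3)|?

Substitute s = j3: numerator = 56 + j24, denominator = 51 + j51.
|H(j3)| = |56 + j24| / |51 + j51| = 60.926 / 72.125 ≈ 0.8447.

|H(j3)| ≈ 0.8447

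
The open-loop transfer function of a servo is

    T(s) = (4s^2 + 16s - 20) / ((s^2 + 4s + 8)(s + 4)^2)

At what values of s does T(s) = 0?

s = 1, -5

Set the numerator to zero: 4s^2 + 16s - 20 = 0, i.e. 4·(s^2 + 4s - 5) = 0.
Factoring: (s - 1)(s + 5) = 0.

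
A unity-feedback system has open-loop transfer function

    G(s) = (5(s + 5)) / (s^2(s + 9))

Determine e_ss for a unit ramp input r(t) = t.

e_ss = 0

G(s) has 2 poles at the origin.
This is a Type 2 system; for a ramp input the steady-state error is zero.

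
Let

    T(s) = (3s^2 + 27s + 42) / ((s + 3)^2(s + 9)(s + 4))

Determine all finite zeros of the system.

s = -2, -7

Set the numerator to zero: 3s^2 + 27s + 42 = 0, i.e. 3·(s^2 + 9s + 14) = 0.
Factoring: (s + 2)(s + 7) = 0.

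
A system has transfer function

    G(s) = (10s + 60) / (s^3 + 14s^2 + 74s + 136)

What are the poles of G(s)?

s = -5 ± 3j, -4

The poles are the roots of the denominator s^3 + 14s^2 + 74s + 136 = 0.
Trying s = -4: the polynomial evaluates to 0, so (s + 4) is a factor.
Dividing out leaves s^2 + 10s + 34 = 0.
The quadratic formula then gives s = -5 ± 3j.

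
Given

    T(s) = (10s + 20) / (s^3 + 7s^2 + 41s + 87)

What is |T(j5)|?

Substitute s = j5: numerator = 20 + j50, denominator = -88 + j80.
|T(j5)| = |20 + j50| / |-88 + j80| = 53.852 / 118.93 ≈ 0.4528.

|T(j5)| ≈ 0.4528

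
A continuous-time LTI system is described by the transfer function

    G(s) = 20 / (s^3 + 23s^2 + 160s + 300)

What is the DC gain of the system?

Set s = 0: G(0) = (20) / (300) = 1/15.

G(0) = 1/15 ≈ 0.06667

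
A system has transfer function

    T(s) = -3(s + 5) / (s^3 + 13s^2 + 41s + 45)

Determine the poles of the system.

The poles are the roots of the denominator s^3 + 13s^2 + 41s + 45 = 0.
Trying s = -9: the polynomial evaluates to 0, so (s + 9) is a factor.
Dividing out leaves s^2 + 4s + 5 = 0.
The quadratic formula then gives s = -2 ± 1j.

s = -2 + j, -2 - j, -9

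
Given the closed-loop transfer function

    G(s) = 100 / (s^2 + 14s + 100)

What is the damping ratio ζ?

ζ = 0.7

Compare the denominator to the standard form s^2 + 2ζωₙs + ωₙ².
ωₙ² = 100, so ωₙ = 10 rad/s.
2ζωₙ = 14, so ζ = 14/(2·10) = 0.7.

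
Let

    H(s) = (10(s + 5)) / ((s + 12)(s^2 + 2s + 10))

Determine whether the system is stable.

stable

The poles can be read from the denominator factors: s = -12, -1 ± 3j.
Since all poles lie strictly in the left half-plane, the system is stable.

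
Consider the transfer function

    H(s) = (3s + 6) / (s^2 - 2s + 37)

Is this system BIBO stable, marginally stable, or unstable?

The denominator s^2 - 2s + 37 factors as (s^2 - 2s + 37), giving poles at s = 1 ± 6j.
Since the pole(s) at s = 1 + 6j, 1 - 6j lie in the right half-plane, the system is unstable.

unstable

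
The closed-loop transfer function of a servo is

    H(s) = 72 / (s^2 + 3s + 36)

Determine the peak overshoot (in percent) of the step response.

%OS ≈ 44.4%

Comparing s^2 + 3s + 36 to s^2 + 2ζωₙs + ωₙ²: ωₙ = 6 rad/s and ζ = 3/(2·6) = 0.25.
%OS = 100·exp(−πζ/√(1−ζ²)) = 100·exp(−π·0.25/√(1−0.25²)) ≈ 44.4%.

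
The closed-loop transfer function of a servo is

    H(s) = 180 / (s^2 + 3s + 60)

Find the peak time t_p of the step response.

t_p ≈ 0.4134 s

Comparing s^2 + 3s + 60 to s^2 + 2ζωₙs + ωₙ²: ωₙ = √60 ≈ 7.746 rad/s and ζ = 3/(2·√60) ≈ 0.1936.
ζωₙ = 3/2 = 1.5, so ω_d = ωₙ√(1−ζ²) = √(ωₙ² − (ζωₙ)²) = √(60 − 1.5²) = √57.75 ≈ 7.599 rad/s.
t_p = π/ω_d = π/7.599 ≈ 0.4134 s.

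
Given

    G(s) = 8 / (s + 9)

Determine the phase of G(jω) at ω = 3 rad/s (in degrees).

∠G(j3) ≈ -18.43°

At s = j3: numerator = 8, denominator = 9 + j3.
∠G = ∠num − ∠den = 0° − (18.435°) = -18.43°.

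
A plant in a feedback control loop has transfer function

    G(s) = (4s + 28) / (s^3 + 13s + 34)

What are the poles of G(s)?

The poles are the roots of the denominator s^3 + 13s + 34 = 0.
Trying s = -2: the polynomial evaluates to 0, so (s + 2) is a factor.
Dividing out leaves s^2 - 2s + 17 = 0.
The quadratic formula then gives s = 1 ± 4j.

s = 1 ± 4j, -2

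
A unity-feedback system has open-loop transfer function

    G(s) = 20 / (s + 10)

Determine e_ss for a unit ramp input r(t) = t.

e_ss = ∞

G(s) has no poles at the origin.
This is a Type 0 system; Kv = lim_{s→0} s·G(s) = 0, so the steady-state error for a ramp input is infinite.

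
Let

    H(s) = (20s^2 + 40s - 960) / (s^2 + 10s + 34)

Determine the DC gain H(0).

H(0) = -480/17 ≈ -28.24

Set s = 0: H(0) = (-960) / (34) = -480/17.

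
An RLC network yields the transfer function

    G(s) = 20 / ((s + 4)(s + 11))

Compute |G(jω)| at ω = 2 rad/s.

|G(j2)| = 0.4000

Substitute s = j2: numerator = 20, denominator = 40 + j30.
|G(j2)| = |20| / |40 + j30| = 20 / 50 = 0.4000.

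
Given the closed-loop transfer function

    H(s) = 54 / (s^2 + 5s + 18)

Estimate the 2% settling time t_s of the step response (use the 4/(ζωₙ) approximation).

t_s ≈ 1.600 s

Comparing s^2 + 5s + 18 to s^2 + 2ζωₙs + ωₙ²: ωₙ = √18 ≈ 4.243 rad/s and ζ = 5/(2·√18) ≈ 0.5893.
ζωₙ = 5/2 = 2.5, so t_s ≈ 4/(ζωₙ) = 4/2.5 = 1.600 s.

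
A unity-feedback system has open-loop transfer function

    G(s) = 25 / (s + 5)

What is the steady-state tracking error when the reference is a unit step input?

G(s) has no poles at the origin.
This is a Type 0 system. Kp = lim_{s→0} G(s) = 25/5 = 5.
e_ss = 1/(1 + Kp) = 1/(1 + 5) = 1/6 ≈ 0.1667.

e_ss = 0.1667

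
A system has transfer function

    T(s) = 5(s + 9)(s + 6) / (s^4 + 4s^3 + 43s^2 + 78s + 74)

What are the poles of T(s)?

The poles are the roots of the denominator s^4 + 4s^3 + 43s^2 + 78s + 74 = 0.
No real roots exist; factor into two real quadratics: (s^2 + 2s + 37)(s^2 + 2s + 2) = 0.
Each quadratic gives a conjugate pair via the quadratic formula.

s = -1 + 6j, -1 - 6j, -1 + j, -1 - j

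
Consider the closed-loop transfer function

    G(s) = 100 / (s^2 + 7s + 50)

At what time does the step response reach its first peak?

Comparing s^2 + 7s + 50 to s^2 + 2ζωₙs + ωₙ²: ωₙ = √50 ≈ 7.071 rad/s and ζ = 7/(2·√50) ≈ 0.4950.
ζωₙ = 7/2 = 3.5, so ω_d = ωₙ√(1−ζ²) = √(ωₙ² − (ζωₙ)²) = √(50 − 3.5²) = √37.75 ≈ 6.144 rad/s.
t_p = π/ω_d = π/6.144 ≈ 0.5113 s.

t_p ≈ 0.5113 s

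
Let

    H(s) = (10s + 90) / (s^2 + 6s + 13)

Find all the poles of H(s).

The poles are the roots of the denominator s^2 + 6s + 13 = 0.
Using the quadratic formula: s = (-6 ± √(-16))/2 = -3 ± 2j.

s = -3 ± 2j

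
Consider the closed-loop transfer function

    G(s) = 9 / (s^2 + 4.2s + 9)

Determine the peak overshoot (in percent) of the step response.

%OS ≈ 4.60%

Comparing s^2 + 4.2s + 9 to s^2 + 2ζωₙs + ωₙ²: ωₙ = 3 rad/s and ζ = 4.2/(2·3) = 0.7.
%OS = 100·exp(−πζ/√(1−ζ²)) = 100·exp(−π·0.7/√(1−0.7²)) ≈ 4.60%.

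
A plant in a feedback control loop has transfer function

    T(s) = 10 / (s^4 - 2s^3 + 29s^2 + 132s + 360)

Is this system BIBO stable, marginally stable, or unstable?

unstable

The denominator s^4 - 2s^3 + 29s^2 + 132s + 360 factors as (s^2 + 4s + 8)(s^2 - 6s + 45), giving poles at s = -2 + 2j, -2 - 2j, 3 + 6j, 3 - 6j.
Since the pole(s) at s = 3 ± 6j lie in the right half-plane, the system is unstable.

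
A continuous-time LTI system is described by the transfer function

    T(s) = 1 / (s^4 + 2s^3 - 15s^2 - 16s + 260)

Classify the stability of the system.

unstable

The denominator s^4 + 2s^3 - 15s^2 - 16s + 260 factors as (s^2 + 8s + 20)(s^2 - 6s + 13), giving poles at s = -4 ± 2j, 3 ± 2j.
Since the pole(s) at s = 3 + 2j, 3 - 2j lie in the right half-plane, the system is unstable.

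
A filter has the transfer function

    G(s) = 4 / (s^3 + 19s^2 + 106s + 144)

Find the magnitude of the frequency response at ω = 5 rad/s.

|G(j5)| ≈ 0.007647

Substitute s = j5: numerator = 4, denominator = -331 + j405.
|G(j5)| = |4| / |-331 + j405| = 4 / 523.05 ≈ 0.007647.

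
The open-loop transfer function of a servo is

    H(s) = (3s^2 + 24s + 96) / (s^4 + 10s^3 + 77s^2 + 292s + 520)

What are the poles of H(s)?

s = -2 ± 6j, -3 ± 2j

The poles are the roots of the denominator s^4 + 10s^3 + 77s^2 + 292s + 520 = 0.
No real roots exist; factor into two real quadratics: (s^2 + 4s + 40)(s^2 + 6s + 13) = 0.
Each quadratic gives a conjugate pair via the quadratic formula.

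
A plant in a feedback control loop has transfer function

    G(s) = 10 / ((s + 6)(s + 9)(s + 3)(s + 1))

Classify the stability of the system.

stable

The poles can be read from the denominator factors: s = -6, -9, -3, -1.
Since all poles lie strictly in the left half-plane, the system is stable.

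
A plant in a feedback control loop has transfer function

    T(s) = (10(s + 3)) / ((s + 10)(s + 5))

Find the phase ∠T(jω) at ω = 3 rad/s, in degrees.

At s = j3: numerator = 30 + j30, denominator = 41 + j45.
∠T = ∠num − ∠den = 45° − (47.663°) = -2.663°.

∠T(j3) ≈ -2.663°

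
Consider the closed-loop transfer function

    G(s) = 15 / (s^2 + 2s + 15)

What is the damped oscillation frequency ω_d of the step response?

ω_d ≈ 3.742 rad/s

Comparing s^2 + 2s + 15 to s^2 + 2ζωₙs + ωₙ²: ωₙ = √15 ≈ 3.873 rad/s and ζ = 2/(2·√15) ≈ 0.2582.
ζωₙ = 2/2 = 1, so ω_d = ωₙ√(1−ζ²) = √(ωₙ² − (ζωₙ)²) = √(15 − 1²) = √14 ≈ 3.742 rad/s.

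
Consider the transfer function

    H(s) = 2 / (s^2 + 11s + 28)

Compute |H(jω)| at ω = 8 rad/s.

|H(j8)| ≈ 0.02104

Substitute s = j8: numerator = 2, denominator = -36 + j88.
|H(j8)| = |2| / |-36 + j88| = 2 / 95.079 ≈ 0.02104.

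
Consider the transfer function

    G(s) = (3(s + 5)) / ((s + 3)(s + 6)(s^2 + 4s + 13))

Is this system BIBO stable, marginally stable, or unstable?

The poles can be read from the denominator factors: s = -3, -6, -2 ± 3j.
Since all poles lie strictly in the left half-plane, the system is stable.

stable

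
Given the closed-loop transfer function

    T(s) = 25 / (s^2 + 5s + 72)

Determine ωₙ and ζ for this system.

ωₙ ≈ 8.485 rad/s, ζ ≈ 0.2946

Compare the denominator to the standard form s^2 + 2ζωₙs + ωₙ².
ωₙ² = 72, so ωₙ = √72 ≈ 8.485 rad/s.
2ζωₙ = 5, so ζ = 5/(2·√72) ≈ 0.2946.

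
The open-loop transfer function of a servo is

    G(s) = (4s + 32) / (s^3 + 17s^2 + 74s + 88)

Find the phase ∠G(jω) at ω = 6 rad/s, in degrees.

At s = j6: numerator = 32 + j24, denominator = -524 + j228.
∠G = ∠num − ∠den = 36.870° − (156.49°) = -119.6°.

∠G(j6) ≈ -119.6°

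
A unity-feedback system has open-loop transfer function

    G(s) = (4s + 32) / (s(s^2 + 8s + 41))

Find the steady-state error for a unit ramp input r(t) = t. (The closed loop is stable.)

e_ss = 1.281

G(s) has one pole at the origin.
This is a Type 1 system. Kv = lim_{s→0} s·G(s) = 32/41.
e_ss = 1/Kv = 1/(32/41) = 41/32 ≈ 1.281.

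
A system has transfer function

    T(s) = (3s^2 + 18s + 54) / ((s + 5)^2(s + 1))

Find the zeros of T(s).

Set the numerator to zero: 3s^2 + 18s + 54 = 0, i.e. 3·(s^2 + 6s + 18) = 0.
Factoring: (s^2 + 6s + 18) = 0.

s = -3 ± 3j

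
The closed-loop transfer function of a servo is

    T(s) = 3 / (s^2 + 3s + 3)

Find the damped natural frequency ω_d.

ω_d ≈ 0.8660 rad/s

Comparing s^2 + 3s + 3 to s^2 + 2ζωₙs + ωₙ²: ωₙ = √3 ≈ 1.732 rad/s and ζ = 3/(2·√3) ≈ 0.8660.
ζωₙ = 3/2 = 1.5, so ω_d = ωₙ√(1−ζ²) = √(ωₙ² − (ζωₙ)²) = √(3 − 1.5²) = √0.75 ≈ 0.8660 rad/s.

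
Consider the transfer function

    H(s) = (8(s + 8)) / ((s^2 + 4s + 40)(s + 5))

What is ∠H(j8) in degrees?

∠H(j8) ≈ -139.9°

At s = j8: numerator = 64 + j64, denominator = -376 - j32.
∠H = ∠num − ∠den = 45° − (-175.14°) = 220.1°, which wraps to -139.9°.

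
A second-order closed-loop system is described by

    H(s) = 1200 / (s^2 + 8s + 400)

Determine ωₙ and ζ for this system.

Compare the denominator to the standard form s^2 + 2ζωₙs + ωₙ².
ωₙ² = 400, so ωₙ = 20 rad/s.
2ζωₙ = 8, so ζ = 8/(2·20) = 0.2.
With ζ = 0.2 the response is underdamped.

ωₙ = 20 rad/s, ζ = 0.2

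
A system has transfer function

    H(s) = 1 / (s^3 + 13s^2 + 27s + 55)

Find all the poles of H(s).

s = -11, -1 ± 2j

The poles are the roots of the denominator s^3 + 13s^2 + 27s + 55 = 0.
Trying s = -11: the polynomial evaluates to 0, so (s + 11) is a factor.
Dividing out leaves s^2 + 2s + 5 = 0.
The quadratic formula then gives s = -1 ± 2j.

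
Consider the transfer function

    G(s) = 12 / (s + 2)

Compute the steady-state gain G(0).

G(0) = 6

At s = 0 each factor (s + a) contributes a and each (s^2 + bs + c) contributes c.
G(0) = 12·1 / ((2)) = 12/2 = 6.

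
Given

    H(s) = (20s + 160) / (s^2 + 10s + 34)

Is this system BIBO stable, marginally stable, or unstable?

stable

The poles can be read from the denominator factors: s = -5 ± 3j.
Since all poles lie strictly in the left half-plane, the system is stable.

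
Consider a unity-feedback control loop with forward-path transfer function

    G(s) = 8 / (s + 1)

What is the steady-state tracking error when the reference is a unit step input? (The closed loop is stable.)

G(s) has no poles at the origin.
This is a Type 0 system. Kp = lim_{s→0} G(s) = 8/1.
e_ss = 1/(1 + Kp) = 1/(1 + 8) = 1/9 ≈ 0.1111.

e_ss = 0.1111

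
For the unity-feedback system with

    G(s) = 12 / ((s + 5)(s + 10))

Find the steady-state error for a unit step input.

e_ss = 0.8065

G(s) has no poles at the origin.
This is a Type 0 system. Kp = lim_{s→0} G(s) = 12/50 = 6/25.
e_ss = 1/(1 + Kp) = 1/(1 + 6/25) = 25/31 ≈ 0.8065.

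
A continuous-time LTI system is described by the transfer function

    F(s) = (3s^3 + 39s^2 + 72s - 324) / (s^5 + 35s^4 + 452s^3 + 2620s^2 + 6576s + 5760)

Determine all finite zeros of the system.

Set the numerator to zero: 3s^3 + 39s^2 + 72s - 324 = 0, i.e. 3·(s^3 + 13s^2 + 24s - 108) = 0.
Factoring: (s + 6)(s + 9)(s - 2) = 0.

s = -6, -9, 2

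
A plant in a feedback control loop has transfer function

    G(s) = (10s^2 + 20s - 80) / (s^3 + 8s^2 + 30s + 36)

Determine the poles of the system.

The poles are the roots of the denominator s^3 + 8s^2 + 30s + 36 = 0.
Trying s = -2: the polynomial evaluates to 0, so (s + 2) is a factor.
Dividing out leaves s^2 + 6s + 18 = 0.
The quadratic formula then gives s = -3 ± 3j.

s = -3 + 3j, -3 - 3j, -2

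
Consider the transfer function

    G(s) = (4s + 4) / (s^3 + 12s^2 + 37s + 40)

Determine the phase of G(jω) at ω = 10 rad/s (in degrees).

∠G(j10) ≈ -124.2°

At s = j10: numerator = 4 + j40, denominator = -1160 - j630.
∠G = ∠num − ∠den = 84.289° − (-151.49°) = 235.8°, which wraps to -124.2°.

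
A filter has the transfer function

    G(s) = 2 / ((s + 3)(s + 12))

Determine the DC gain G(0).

At s = 0 each factor (s + a) contributes a and each (s^2 + bs + c) contributes c.
G(0) = 2·1 / ((3) · (12)) = 2/36 = 1/18.

G(0) = 1/18 ≈ 0.05556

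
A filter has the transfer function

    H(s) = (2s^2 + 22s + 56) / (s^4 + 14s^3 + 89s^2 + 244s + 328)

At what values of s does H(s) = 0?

Set the numerator to zero: 2s^2 + 22s + 56 = 0, i.e. 2·(s^2 + 11s + 28) = 0.
Factoring: (s + 7)(s + 4) = 0.

s = -7, -4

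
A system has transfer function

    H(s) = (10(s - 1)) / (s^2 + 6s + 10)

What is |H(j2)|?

|H(j2)| ≈ 1.667

Substitute s = j2: numerator = -10 + j20, denominator = 6 + j12.
|H(j2)| = |-10 + j20| / |6 + j12| = 22.361 / 13.416 ≈ 1.667.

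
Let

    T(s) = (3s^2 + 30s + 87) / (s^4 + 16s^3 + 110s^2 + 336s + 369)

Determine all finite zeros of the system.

Set the numerator to zero: 3s^2 + 30s + 87 = 0, i.e. 3·(s^2 + 10s + 29) = 0.
Factoring: (s^2 + 10s + 29) = 0.

s = -5 + 2j, -5 - 2j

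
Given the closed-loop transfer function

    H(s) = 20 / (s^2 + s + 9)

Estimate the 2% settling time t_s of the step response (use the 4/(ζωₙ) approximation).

t_s ≈ 8 s

Comparing s^2 + s + 9 to s^2 + 2ζωₙs + ωₙ²: ωₙ = 3 rad/s and ζ = 1/(2·3) ≈ 0.1667.
ζωₙ = 1/2 = 0.5, so t_s ≈ 4/(ζωₙ) = 4/0.5 = 8 s.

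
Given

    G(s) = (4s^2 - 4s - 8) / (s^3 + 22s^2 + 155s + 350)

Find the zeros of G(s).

Set the numerator to zero: 4s^2 - 4s - 8 = 0, i.e. 4·(s^2 - s - 2) = 0.
Factoring: (s + 1)(s - 2) = 0.

s = -1, 2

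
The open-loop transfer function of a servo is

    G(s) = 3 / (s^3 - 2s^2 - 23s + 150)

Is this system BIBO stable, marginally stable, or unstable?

The denominator s^3 - 2s^2 - 23s + 150 factors as (s + 6)(s^2 - 8s + 25), giving poles at s = -6, 4 + 3j, 4 - 3j.
Since the pole(s) at s = 4 + 3j, 4 - 3j lie in the right half-plane, the system is unstable.

unstable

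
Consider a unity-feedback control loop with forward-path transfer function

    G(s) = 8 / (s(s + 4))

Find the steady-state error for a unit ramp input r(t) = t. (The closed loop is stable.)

e_ss = 0.5000

G(s) has one pole at the origin.
This is a Type 1 system. Kv = lim_{s→0} s·G(s) = 8/4 = 2.
e_ss = 1/Kv = 1/(2) = 1/2 ≈ 0.5000.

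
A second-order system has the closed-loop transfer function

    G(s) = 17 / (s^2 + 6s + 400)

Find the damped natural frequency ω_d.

Comparing s^2 + 6s + 400 to s^2 + 2ζωₙs + ωₙ²: ωₙ = 20 rad/s and ζ = 6/(2·20) = 0.15.
ζωₙ = 6/2 = 3, so ω_d = ωₙ√(1−ζ²) = √(ωₙ² − (ζωₙ)²) = √(400 − 3²) = √391 ≈ 19.77 rad/s.

ω_d ≈ 19.77 rad/s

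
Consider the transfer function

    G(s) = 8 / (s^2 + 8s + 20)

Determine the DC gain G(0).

G(0) = 2/5 ≈ 0.4000

Set s = 0: G(0) = (8) / (20) = 2/5.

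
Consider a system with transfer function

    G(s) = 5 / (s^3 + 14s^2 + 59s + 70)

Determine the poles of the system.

s = -7, -2, -5

The poles are the roots of the denominator s^3 + 14s^2 + 59s + 70 = 0.
Trying s = -7: the polynomial evaluates to 0, so (s + 7) is a factor.
Dividing out leaves s^2 + 7s + 10 = 0.
Factoring the quadratic: (s + 2)(s + 5) = 0.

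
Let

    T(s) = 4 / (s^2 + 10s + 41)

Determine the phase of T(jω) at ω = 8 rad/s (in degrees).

∠T(j8) ≈ -106.0°

At s = j8: numerator = 4, denominator = -23 + j80.
∠T = ∠num − ∠den = 0° − (106.04°) = -106.0°.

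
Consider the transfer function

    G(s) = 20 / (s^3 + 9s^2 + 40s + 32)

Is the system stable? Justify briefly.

stable

The denominator s^3 + 9s^2 + 40s + 32 factors as (s + 1)(s^2 + 8s + 32), giving poles at s = -1, -4 ± 4j.
Since all poles lie strictly in the left half-plane, the system is stable.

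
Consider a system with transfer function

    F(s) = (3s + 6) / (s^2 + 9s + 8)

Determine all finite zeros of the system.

s = -2

Set the numerator to zero: 3s + 6 = 0, i.e. 3·(s + 2) = 0.
So s = -2.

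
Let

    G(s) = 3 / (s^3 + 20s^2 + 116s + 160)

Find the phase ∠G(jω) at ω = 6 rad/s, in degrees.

At s = j6: numerator = 3, denominator = -560 + j480.
∠G = ∠num − ∠den = 0° − (139.40°) = -139.4°.

∠G(j6) ≈ -139.4°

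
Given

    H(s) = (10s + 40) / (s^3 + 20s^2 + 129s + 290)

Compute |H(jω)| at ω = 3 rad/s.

Substitute s = j3: numerator = 40 + j30, denominator = 110 + j360.
|H(j3)| = |40 + j30| / |110 + j360| = 50 / 376.43 ≈ 0.1328.

|H(j3)| ≈ 0.1328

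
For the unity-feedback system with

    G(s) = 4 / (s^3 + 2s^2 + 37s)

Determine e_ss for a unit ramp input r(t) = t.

G(s) has one pole at the origin.
This is a Type 1 system. Kv = lim_{s→0} s·G(s) = 4/37.
e_ss = 1/Kv = 1/(4/37) = 37/4 ≈ 9.250.

e_ss = 9.250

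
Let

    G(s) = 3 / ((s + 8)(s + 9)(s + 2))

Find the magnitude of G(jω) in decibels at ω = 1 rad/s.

Substitute s = j1: numerator = 3, denominator = 125 + j105.
|G(j1)| = |3| / |125 + j105| = 3 / 163.25 ≈ 0.01838.
In decibels: 20·log₁₀(0.01838) ≈ -34.7 dB.

|G(j1)|_dB ≈ -34.7 dB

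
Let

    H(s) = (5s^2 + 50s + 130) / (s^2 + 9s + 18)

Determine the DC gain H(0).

H(0) = 65/9 ≈ 7.222

Set s = 0: H(0) = (130) / (18) = 65/9.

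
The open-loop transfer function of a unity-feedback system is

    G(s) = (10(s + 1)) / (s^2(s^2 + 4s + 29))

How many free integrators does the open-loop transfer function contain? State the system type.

Type 2

The denominator has 2 factors of s at the origin (free integrators), so this is a Type 2 system.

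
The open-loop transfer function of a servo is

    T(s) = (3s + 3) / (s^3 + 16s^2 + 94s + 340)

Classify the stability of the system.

The denominator s^3 + 16s^2 + 94s + 340 factors as (s^2 + 6s + 34)(s + 10), giving poles at s = -3 + 5j, -3 - 5j, -10.
Since all poles lie strictly in the left half-plane, the system is stable.

stable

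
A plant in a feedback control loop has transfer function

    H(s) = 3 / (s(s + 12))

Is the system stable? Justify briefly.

The poles can be read from the denominator factors: s = 0, -12.
Since the simple pole(s) at s = 0 lie on the jω-axis with none in the right half-plane, the system is marginally stable.

marginally stable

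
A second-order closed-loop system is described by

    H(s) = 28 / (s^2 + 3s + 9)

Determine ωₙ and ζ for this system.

ωₙ = 3 rad/s, ζ = 0.5

Compare the denominator to the standard form s^2 + 2ζωₙs + ωₙ².
ωₙ² = 9, so ωₙ = 3 rad/s.
2ζωₙ = 3, so ζ = 3/(2·3) = 0.5.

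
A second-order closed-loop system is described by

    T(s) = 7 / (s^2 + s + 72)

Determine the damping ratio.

ζ ≈ 0.05893

Compare the denominator to the standard form s^2 + 2ζωₙs + ωₙ².
ωₙ² = 72, so ωₙ = √72 ≈ 8.485 rad/s.
2ζωₙ = 1, so ζ = 1/(2·√72) ≈ 0.05893.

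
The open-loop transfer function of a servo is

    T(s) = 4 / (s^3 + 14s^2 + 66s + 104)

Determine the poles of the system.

The poles are the roots of the denominator s^3 + 14s^2 + 66s + 104 = 0.
Trying s = -4: the polynomial evaluates to 0, so (s + 4) is a factor.
Dividing out leaves s^2 + 10s + 26 = 0.
The quadratic formula then gives s = -5 ± 1j.

s = -5 + j, -5 - j, -4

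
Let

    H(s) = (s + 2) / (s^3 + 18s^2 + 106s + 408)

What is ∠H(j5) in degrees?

At s = j5: numerator = 2 + j5, denominator = -42 + j405.
∠H = ∠num − ∠den = 68.199° − (95.921°) = -27.72°.

∠H(j5) ≈ -27.72°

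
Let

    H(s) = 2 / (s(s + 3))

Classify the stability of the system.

marginally stable

The poles can be read from the denominator factors: s = 0, -3.
Since the simple pole(s) at s = 0 lie on the jω-axis with none in the right half-plane, the system is marginally stable.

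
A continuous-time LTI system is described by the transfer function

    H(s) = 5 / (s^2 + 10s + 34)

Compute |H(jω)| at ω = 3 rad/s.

Substitute s = j3: numerator = 5, denominator = 25 + j30.
|H(j3)| = |5| / |25 + j30| = 5 / 39.051 ≈ 0.1280.

|H(j3)| ≈ 0.1280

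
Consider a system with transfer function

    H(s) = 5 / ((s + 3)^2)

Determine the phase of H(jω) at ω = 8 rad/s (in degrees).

∠H(j8) ≈ -138.9°

At s = j8: numerator = 5, denominator = -55 + j48.
∠H = ∠num − ∠den = 0° − (138.89°) = -138.9°.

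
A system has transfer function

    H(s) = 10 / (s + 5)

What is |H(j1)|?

|H(j1)| ≈ 1.961

Substitute s = j1: numerator = 10, denominator = 5 + j1.
|H(j1)| = |10| / |5 + j1| = 10 / 5.0990 ≈ 1.961.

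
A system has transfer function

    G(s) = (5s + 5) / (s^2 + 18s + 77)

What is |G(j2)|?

Substitute s = j2: numerator = 5 + j10, denominator = 73 + j36.
|G(j2)| = |5 + j10| / |73 + j36| = 11.180 / 81.394 ≈ 0.1374.

|G(j2)| ≈ 0.1374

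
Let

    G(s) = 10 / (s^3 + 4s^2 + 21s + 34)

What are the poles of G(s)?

s = -1 ± 4j, -2

The poles are the roots of the denominator s^3 + 4s^2 + 21s + 34 = 0.
Trying s = -2: the polynomial evaluates to 0, so (s + 2) is a factor.
Dividing out leaves s^2 + 2s + 17 = 0.
The quadratic formula then gives s = -1 ± 4j.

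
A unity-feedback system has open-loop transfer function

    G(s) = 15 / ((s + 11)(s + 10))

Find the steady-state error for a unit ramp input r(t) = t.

e_ss = ∞

G(s) has no poles at the origin.
This is a Type 0 system; Kv = lim_{s→0} s·G(s) = 0, so the steady-state error for a ramp input is infinite.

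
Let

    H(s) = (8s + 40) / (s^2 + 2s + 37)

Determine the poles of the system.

s = -1 + 6j, -1 - 6j

The poles are the roots of the denominator s^2 + 2s + 37 = 0.
Using the quadratic formula: s = (-2 ± √(-144))/2 = -1 ± 6j.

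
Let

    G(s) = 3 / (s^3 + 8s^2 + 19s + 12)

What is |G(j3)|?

|G(j3)| ≈ 0.04472

Substitute s = j3: numerator = 3, denominator = -60 + j30.
|G(j3)| = |3| / |-60 + j30| = 3 / 67.082 ≈ 0.04472.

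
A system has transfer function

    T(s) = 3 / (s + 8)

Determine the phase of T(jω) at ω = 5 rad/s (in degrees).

At s = j5: numerator = 3, denominator = 8 + j5.
∠T = ∠num − ∠den = 0° − (32.005°) = -32.01°.

∠T(j5) ≈ -32.01°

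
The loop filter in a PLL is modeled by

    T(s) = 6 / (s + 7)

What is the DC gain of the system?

T(0) = 6/7 ≈ 0.8571

At s = 0 each factor (s + a) contributes a and each (s^2 + bs + c) contributes c.
T(0) = 6·1 / ((7)) = 6/7 = 6/7.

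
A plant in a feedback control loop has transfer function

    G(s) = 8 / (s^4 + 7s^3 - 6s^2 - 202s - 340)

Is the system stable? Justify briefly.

unstable

The denominator s^4 + 7s^3 - 6s^2 - 202s - 340 factors as (s^2 + 10s + 34)(s - 5)(s + 2), giving poles at s = -5 ± 3j, 5, -2.
Since the pole(s) at s = 5 lie in the right half-plane, the system is unstable.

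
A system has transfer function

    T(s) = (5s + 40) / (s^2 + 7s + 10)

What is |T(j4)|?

Substitute s = j4: numerator = 40 + j20, denominator = -6 + j28.
|T(j4)| = |40 + j20| / |-6 + j28| = 44.721 / 28.636 ≈ 1.562.

|T(j4)| ≈ 1.562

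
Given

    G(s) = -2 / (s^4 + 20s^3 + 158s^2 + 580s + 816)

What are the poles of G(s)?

The poles are the roots of the denominator s^4 + 20s^3 + 158s^2 + 580s + 816 = 0.
Trying s = -6: the polynomial evaluates to 0, so (s + 6) is a factor.
Dividing out leaves s^3 + 14s^2 + 74s + 136 = 0.
This factors further as (s^2 + 10s + 34)(s + 4) = 0.

s = -5 ± 3j, -6, -4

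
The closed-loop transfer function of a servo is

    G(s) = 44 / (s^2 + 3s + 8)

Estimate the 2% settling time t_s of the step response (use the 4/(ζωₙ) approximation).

Comparing s^2 + 3s + 8 to s^2 + 2ζωₙs + ωₙ²: ωₙ = √8 ≈ 2.828 rad/s and ζ = 3/(2·√8) ≈ 0.5303.
ζωₙ = 3/2 = 1.5, so t_s ≈ 4/(ζωₙ) = 4/1.5 ≈ 2.667 s.

t_s ≈ 2.667 s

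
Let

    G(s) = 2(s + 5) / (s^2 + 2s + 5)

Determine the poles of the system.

The poles are the roots of the denominator s^2 + 2s + 5 = 0.
Using the quadratic formula: s = (-2 ± √(-16))/2 = -1 ± 2j.

s = -1 ± 2j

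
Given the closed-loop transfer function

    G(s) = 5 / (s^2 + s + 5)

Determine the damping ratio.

ζ ≈ 0.2236

Compare the denominator to the standard form s^2 + 2ζωₙs + ωₙ².
ωₙ² = 5, so ωₙ = √5 ≈ 2.236 rad/s.
2ζωₙ = 1, so ζ = 1/(2·√5) ≈ 0.2236.
With ζ = 0.2236 the response is underdamped.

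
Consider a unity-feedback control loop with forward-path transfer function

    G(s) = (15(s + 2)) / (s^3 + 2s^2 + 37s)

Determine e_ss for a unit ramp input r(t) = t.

e_ss = 1.233

G(s) has one pole at the origin.
This is a Type 1 system. Kv = lim_{s→0} s·G(s) = 30/37.
e_ss = 1/Kv = 1/(30/37) = 37/30 ≈ 1.233.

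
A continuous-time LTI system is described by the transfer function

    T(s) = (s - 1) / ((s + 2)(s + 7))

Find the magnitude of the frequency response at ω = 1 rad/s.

Substitute s = j1: numerator = -1 + j1, denominator = 13 + j9.
|T(j1)| = |-1 + j1| / |13 + j9| = 1.4142 / 15.811 ≈ 0.08944.

|T(j1)| ≈ 0.08944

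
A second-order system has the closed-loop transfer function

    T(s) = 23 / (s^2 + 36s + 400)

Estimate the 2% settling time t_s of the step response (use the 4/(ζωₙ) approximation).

t_s ≈ 0.2222 s

Comparing s^2 + 36s + 400 to s^2 + 2ζωₙs + ωₙ²: ωₙ = 20 rad/s and ζ = 36/(2·20) = 0.9.
ζωₙ = 36/2 = 18, so t_s ≈ 4/(ζωₙ) = 4/18 ≈ 0.2222 s.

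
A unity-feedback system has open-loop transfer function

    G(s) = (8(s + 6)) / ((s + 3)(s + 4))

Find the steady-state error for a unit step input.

G(s) has no poles at the origin.
This is a Type 0 system. Kp = lim_{s→0} G(s) = 48/12 = 4.
e_ss = 1/(1 + Kp) = 1/(1 + 4) = 1/5 ≈ 0.2000.

e_ss = 0.2000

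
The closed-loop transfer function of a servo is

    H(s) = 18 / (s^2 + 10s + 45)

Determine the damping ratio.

ζ ≈ 0.7454

Compare the denominator to the standard form s^2 + 2ζωₙs + ωₙ².
ωₙ² = 45, so ωₙ = √45 ≈ 6.708 rad/s.
2ζωₙ = 10, so ζ = 10/(2·√45) ≈ 0.7454.
With ζ = 0.7454 the response is underdamped.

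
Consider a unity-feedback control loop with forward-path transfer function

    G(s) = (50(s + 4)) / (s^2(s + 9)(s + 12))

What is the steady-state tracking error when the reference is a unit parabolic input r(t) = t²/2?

G(s) has 2 poles at the origin.
This is a Type 2 system. Ka = lim_{s→0} s^2·G(s) = 200/108 = 50/27.
e_ss = 1/Ka = 1/(50/27) = 27/50 ≈ 0.5400.

e_ss = 0.5400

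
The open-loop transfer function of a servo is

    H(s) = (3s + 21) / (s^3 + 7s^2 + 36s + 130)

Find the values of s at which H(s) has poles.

The poles are the roots of the denominator s^3 + 7s^2 + 36s + 130 = 0.
Trying s = -5: the polynomial evaluates to 0, so (s + 5) is a factor.
Dividing out leaves s^2 + 2s + 26 = 0.
The quadratic formula then gives s = -1 ± 5j.

s = -1 ± 5j, -5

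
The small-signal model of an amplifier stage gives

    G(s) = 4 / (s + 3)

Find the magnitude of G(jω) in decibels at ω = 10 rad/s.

|G(j10)|_dB ≈ -8.33 dB

Substitute s = j10: numerator = 4, denominator = 3 + j10.
|G(j10)| = |4| / |3 + j10| = 4 / 10.440 ≈ 0.3831.
In decibels: 20·log₁₀(0.3831) ≈ -8.33 dB.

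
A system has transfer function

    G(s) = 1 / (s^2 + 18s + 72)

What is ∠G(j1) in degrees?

At s = j1: numerator = 1, denominator = 71 + j18.
∠G = ∠num − ∠den = 0° − (14.226°) = -14.23°.

∠G(j1) ≈ -14.23°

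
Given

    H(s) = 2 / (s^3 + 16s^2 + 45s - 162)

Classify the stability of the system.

The denominator s^3 + 16s^2 + 45s - 162 factors as (s + 9)^2(s - 2), giving poles at s = -9, 2, -9.
Since the pole(s) at s = 2 lie in the right half-plane, the system is unstable.

unstable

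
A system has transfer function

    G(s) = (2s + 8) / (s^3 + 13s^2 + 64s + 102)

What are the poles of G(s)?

s = -5 ± 3j, -3

The poles are the roots of the denominator s^3 + 13s^2 + 64s + 102 = 0.
Trying s = -3: the polynomial evaluates to 0, so (s + 3) is a factor.
Dividing out leaves s^2 + 10s + 34 = 0.
The quadratic formula then gives s = -5 ± 3j.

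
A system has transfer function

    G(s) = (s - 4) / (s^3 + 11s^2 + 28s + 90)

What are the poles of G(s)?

The poles are the roots of the denominator s^3 + 11s^2 + 28s + 90 = 0.
Trying s = -9: the polynomial evaluates to 0, so (s + 9) is a factor.
Dividing out leaves s^2 + 2s + 10 = 0.
The quadratic formula then gives s = -1 ± 3j.

s = -1 + 3j, -1 - 3j, -9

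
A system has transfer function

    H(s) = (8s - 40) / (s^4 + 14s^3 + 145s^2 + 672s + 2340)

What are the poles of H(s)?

s = -3 ± 6j, -4 ± 6j

The poles are the roots of the denominator s^4 + 14s^3 + 145s^2 + 672s + 2340 = 0.
No real roots exist; factor into two real quadratics: (s^2 + 6s + 45)(s^2 + 8s + 52) = 0.
Each quadratic gives a conjugate pair via the quadratic formula.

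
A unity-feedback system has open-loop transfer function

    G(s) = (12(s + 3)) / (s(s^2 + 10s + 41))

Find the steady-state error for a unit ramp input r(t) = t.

G(s) has one pole at the origin.
This is a Type 1 system. Kv = lim_{s→0} s·G(s) = 36/41.
e_ss = 1/Kv = 1/(36/41) = 41/36 ≈ 1.139.

e_ss = 1.139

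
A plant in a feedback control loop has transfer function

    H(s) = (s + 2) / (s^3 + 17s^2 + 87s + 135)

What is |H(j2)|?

Substitute s = j2: numerator = 2 + j2, denominator = 67 + j166.
|H(j2)| = |2 + j2| / |67 + j166| = 2.8284 / 179.01 ≈ 0.01580.

|H(j2)| ≈ 0.01580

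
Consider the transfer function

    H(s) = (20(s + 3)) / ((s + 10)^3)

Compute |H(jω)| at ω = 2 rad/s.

Substitute s = j2: numerator = 60 + j40, denominator = 880 + j592.
|H(j2)| = |60 + j40| / |880 + j592| = 72.111 / 1060.6 ≈ 0.06799.

|H(j2)| ≈ 0.06799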